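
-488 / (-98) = 244 / 49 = 4.98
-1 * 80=-80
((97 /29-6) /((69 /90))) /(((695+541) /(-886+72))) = 156695 /68701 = 2.28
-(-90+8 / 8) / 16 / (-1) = -89 / 16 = -5.56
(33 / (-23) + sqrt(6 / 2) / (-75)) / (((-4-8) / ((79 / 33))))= 79 * sqrt(3) / 29700 + 79 / 276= 0.29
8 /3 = 2.67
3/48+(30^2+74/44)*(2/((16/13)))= 64473/44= 1465.30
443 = 443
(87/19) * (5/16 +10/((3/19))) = 88595/304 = 291.43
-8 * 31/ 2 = -124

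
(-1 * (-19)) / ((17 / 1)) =19 / 17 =1.12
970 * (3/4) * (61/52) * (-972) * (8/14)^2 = -172539720/637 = -270862.98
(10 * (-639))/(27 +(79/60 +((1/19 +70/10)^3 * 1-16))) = -2629740600/149435041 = -17.60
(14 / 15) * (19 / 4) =133 / 30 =4.43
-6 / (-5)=6 / 5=1.20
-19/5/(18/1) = -19/90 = -0.21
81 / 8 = 10.12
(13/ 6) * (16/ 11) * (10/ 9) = 1040/ 297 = 3.50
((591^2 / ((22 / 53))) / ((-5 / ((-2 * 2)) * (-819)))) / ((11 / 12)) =-49365048 / 55055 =-896.65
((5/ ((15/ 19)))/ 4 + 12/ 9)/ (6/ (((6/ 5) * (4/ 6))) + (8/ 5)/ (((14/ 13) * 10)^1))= 6125/ 16062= 0.38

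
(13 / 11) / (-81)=-13 / 891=-0.01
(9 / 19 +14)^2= 75625 / 361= 209.49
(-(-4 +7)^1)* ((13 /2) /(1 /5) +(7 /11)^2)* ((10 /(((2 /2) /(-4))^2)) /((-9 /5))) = 3185200 /363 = 8774.66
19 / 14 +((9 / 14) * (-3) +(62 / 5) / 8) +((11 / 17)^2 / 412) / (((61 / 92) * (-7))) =248707159 / 254210180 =0.98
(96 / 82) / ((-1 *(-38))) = 24 / 779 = 0.03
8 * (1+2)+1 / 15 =361 / 15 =24.07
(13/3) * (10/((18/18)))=43.33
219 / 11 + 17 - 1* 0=406 / 11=36.91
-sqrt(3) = -1.73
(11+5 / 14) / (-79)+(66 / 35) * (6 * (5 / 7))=7.94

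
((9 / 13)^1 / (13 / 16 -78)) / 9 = -16 / 16055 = -0.00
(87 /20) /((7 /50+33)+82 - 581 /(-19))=8265 /276866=0.03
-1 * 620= -620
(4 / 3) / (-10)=-2 / 15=-0.13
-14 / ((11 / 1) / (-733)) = 10262 / 11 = 932.91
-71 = -71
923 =923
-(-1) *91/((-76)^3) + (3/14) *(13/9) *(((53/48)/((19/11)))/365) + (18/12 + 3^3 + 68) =96.50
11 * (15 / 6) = 55 / 2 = 27.50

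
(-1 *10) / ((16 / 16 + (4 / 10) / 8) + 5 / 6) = -600 / 113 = -5.31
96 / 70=48 / 35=1.37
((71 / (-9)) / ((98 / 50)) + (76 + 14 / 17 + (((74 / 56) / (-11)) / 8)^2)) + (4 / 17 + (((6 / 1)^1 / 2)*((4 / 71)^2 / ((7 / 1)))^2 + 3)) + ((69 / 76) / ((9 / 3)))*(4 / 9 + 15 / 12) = 76.55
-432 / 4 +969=861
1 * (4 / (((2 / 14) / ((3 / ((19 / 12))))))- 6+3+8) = 1103 / 19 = 58.05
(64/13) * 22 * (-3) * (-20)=84480/13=6498.46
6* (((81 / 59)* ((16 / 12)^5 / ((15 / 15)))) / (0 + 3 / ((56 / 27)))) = 114688 / 4779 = 24.00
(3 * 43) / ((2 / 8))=516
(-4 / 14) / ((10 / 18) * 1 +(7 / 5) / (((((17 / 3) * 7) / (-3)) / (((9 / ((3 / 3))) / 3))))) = -765 / 637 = -1.20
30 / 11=2.73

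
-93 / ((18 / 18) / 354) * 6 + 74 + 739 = -196719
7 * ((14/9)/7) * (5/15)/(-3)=-14/81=-0.17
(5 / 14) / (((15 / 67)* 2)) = 0.80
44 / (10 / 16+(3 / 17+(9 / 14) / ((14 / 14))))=3808 / 125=30.46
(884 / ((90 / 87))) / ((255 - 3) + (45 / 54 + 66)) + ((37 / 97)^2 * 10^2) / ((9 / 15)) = 7270869872 / 269991255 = 26.93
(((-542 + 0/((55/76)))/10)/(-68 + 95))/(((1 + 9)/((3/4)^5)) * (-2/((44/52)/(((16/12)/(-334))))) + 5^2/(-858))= -5.45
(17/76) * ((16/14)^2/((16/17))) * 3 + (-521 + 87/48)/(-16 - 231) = 45183/14896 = 3.03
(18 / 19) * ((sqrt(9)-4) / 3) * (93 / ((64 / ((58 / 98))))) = -8091 / 29792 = -0.27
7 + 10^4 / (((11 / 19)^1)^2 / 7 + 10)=25447737 / 25391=1002.23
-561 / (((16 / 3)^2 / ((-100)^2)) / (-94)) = 148314375 / 8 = 18539296.88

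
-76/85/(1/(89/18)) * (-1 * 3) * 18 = 20292/85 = 238.73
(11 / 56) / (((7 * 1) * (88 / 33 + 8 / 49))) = 33 / 3328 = 0.01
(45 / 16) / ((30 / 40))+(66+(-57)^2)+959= 17111 / 4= 4277.75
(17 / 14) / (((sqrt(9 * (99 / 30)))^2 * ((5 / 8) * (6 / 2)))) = 136 / 6237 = 0.02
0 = 0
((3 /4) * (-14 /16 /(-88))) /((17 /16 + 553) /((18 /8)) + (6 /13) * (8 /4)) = 273 /9048512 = 0.00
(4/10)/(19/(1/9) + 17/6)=0.00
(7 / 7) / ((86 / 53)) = 53 / 86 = 0.62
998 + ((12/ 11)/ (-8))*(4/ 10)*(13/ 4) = 219521/ 220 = 997.82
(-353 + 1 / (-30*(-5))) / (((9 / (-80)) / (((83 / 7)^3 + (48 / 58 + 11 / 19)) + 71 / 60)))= 2004929369723254 / 382710825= 5238757.93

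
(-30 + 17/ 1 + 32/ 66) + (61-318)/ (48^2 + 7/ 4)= -3843023/ 304359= -12.63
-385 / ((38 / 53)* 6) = -89.50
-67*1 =-67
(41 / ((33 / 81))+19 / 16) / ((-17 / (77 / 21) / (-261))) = 1559127 / 272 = 5732.08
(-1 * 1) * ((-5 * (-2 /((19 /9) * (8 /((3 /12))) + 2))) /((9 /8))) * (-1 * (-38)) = -1520 /313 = -4.86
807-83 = 724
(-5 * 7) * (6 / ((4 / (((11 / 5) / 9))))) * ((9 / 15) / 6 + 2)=-539 / 20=-26.95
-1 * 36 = -36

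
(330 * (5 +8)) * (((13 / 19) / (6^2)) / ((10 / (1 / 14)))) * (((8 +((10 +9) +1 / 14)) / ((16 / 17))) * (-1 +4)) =11977537 / 238336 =50.25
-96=-96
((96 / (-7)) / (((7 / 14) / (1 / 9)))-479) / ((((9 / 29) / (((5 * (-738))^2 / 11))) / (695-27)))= -98894619850800 / 77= -1284345712348.05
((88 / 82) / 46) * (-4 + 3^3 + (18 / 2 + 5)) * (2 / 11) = 148 / 943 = 0.16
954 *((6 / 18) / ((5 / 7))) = 2226 / 5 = 445.20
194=194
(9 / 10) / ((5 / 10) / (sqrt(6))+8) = 864 / 7675 - 9 * sqrt(6) / 7675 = 0.11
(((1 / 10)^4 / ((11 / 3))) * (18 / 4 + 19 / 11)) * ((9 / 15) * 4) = 1233 / 3025000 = 0.00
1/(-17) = -1/17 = -0.06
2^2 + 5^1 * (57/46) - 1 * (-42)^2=-80675/46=-1753.80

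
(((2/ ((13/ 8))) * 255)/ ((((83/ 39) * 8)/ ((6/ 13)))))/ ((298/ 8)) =36720/ 160771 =0.23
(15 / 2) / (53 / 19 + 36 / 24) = 285 / 163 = 1.75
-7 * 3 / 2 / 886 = -21 / 1772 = -0.01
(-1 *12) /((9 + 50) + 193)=-1 /21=-0.05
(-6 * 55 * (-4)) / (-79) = -1320 / 79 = -16.71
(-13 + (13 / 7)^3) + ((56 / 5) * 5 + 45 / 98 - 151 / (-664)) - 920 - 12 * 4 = -209055419 / 227752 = -917.91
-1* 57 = -57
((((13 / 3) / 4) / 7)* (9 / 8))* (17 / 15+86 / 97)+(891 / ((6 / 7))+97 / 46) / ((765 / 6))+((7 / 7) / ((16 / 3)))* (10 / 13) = 8.67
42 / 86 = 0.49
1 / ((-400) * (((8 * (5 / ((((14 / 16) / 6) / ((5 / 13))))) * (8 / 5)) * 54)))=-91 / 331776000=-0.00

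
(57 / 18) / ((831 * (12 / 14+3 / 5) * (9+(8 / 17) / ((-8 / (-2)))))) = 133 / 463698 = 0.00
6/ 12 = 1/ 2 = 0.50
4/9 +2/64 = 0.48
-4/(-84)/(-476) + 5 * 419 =20941619/9996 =2095.00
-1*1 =-1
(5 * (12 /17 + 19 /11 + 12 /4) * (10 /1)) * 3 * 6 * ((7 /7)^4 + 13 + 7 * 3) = 32004000 /187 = 171144.39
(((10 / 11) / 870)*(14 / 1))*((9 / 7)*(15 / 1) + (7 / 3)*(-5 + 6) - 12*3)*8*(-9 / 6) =2416 / 957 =2.52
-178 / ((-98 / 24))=2136 / 49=43.59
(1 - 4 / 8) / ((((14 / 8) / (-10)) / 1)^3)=-32000 / 343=-93.29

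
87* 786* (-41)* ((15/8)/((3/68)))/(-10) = 23831127/2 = 11915563.50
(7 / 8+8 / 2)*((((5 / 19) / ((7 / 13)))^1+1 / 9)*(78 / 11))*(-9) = -546039 / 2926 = -186.62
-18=-18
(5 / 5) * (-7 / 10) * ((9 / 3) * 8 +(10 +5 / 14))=-481 / 20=-24.05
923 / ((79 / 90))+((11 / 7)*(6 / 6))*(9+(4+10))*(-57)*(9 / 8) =-5601411 / 4424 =-1266.14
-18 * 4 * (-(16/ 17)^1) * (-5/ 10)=-576/ 17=-33.88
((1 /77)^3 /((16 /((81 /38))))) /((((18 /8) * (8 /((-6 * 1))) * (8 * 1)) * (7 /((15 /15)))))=-0.00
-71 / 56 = -1.27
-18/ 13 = -1.38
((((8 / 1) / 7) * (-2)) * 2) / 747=-32 / 5229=-0.01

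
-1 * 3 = -3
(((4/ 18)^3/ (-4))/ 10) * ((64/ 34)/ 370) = -16/ 11463525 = -0.00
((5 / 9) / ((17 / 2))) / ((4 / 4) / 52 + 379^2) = 520 / 1142807949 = 0.00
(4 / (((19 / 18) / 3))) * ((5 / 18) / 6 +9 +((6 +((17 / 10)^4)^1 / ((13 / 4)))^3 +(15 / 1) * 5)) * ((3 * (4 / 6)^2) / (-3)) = -661260379867048547 / 183440917968750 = -3604.76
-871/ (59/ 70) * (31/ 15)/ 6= -189007/ 531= -355.95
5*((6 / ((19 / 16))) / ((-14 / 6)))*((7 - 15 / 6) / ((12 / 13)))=-7020 / 133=-52.78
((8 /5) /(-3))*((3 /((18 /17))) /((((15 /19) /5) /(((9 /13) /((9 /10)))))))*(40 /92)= -25840 /8073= -3.20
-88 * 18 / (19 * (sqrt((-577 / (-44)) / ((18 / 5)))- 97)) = 0.88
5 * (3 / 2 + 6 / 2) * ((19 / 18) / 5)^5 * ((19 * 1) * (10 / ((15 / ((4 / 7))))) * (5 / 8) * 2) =47045881 / 551124000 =0.09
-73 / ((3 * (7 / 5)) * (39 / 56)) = -2920 / 117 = -24.96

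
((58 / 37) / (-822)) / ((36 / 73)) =-2117 / 547452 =-0.00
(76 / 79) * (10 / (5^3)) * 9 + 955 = 1887493 / 1975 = 955.69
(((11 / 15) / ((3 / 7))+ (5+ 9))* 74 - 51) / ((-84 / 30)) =-397.01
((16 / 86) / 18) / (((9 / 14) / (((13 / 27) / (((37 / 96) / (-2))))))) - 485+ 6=-555609473 / 1159839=-479.04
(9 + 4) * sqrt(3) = 13 * sqrt(3) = 22.52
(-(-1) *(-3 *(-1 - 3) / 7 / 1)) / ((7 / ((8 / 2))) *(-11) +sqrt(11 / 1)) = -48 / 523 - 192 *sqrt(11) / 40271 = -0.11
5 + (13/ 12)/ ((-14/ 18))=101/ 28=3.61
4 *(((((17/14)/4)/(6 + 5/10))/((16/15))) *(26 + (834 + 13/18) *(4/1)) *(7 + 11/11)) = 4714.54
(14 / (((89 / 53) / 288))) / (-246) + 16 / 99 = -3467600 / 361251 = -9.60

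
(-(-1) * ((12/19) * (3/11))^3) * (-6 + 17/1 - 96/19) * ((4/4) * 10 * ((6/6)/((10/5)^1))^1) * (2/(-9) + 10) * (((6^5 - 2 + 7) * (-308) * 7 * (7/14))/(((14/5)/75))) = -478594992960000/1433531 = -333857442.19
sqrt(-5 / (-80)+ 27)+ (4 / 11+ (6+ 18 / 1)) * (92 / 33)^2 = sqrt(433) / 4+ 2268352 / 11979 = 194.56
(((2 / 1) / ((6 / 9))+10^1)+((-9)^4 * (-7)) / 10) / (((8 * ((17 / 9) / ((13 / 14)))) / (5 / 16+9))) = -798379101 / 304640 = -2620.73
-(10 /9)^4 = -10000 /6561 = -1.52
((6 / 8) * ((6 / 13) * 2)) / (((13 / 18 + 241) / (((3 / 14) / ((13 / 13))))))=243 / 395941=0.00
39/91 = 3/7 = 0.43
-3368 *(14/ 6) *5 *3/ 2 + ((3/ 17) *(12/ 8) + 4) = -2003815/ 34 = -58935.74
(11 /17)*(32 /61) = 352 /1037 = 0.34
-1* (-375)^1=375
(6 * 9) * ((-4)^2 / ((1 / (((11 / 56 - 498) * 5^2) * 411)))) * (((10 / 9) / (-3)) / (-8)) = -1432180875 / 7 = -204597267.86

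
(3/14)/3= 1/14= 0.07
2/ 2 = 1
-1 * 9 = -9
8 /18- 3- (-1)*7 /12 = -71 /36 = -1.97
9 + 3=12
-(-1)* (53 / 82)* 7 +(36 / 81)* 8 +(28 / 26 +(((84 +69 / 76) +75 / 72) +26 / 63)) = 487530397 / 5104008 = 95.52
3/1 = 3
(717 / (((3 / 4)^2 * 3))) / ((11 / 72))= 30592 / 11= 2781.09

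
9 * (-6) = -54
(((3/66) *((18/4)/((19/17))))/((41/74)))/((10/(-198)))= -50949/7790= -6.54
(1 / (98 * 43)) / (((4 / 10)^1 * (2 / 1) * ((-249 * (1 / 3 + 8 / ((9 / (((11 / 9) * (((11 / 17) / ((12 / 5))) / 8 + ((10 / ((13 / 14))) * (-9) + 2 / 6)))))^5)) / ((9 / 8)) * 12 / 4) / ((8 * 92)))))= 107725987960236743591157710192640 / 1016063450305579057438615156721957268913639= 0.00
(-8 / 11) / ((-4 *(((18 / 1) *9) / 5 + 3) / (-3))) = -10 / 649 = -0.02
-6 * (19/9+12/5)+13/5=-367/15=-24.47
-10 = -10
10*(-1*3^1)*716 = -21480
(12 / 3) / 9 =4 / 9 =0.44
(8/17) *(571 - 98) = 3784/17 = 222.59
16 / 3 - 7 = -5 / 3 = -1.67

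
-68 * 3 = -204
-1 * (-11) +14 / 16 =95 / 8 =11.88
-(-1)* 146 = 146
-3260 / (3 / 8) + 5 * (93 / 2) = -50765 / 6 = -8460.83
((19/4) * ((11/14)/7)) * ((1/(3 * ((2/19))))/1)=3971/2352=1.69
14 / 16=7 / 8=0.88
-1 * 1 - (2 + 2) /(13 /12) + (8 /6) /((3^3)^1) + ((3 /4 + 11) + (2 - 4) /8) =6.86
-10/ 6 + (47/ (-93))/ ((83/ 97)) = -5808/ 2573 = -2.26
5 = 5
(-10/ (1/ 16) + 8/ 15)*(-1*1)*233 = 557336/ 15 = 37155.73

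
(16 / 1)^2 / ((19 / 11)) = 2816 / 19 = 148.21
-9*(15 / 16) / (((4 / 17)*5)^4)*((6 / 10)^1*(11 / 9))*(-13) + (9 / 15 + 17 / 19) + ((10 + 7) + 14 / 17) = 50693651221 / 826880000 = 61.31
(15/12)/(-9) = -5/36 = -0.14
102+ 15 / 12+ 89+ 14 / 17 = 13129 / 68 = 193.07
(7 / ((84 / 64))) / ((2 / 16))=128 / 3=42.67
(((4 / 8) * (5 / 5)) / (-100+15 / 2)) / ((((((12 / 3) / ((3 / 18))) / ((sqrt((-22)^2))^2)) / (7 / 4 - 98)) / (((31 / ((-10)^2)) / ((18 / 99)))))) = 17.89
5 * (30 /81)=50 /27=1.85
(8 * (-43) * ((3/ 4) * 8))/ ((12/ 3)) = -516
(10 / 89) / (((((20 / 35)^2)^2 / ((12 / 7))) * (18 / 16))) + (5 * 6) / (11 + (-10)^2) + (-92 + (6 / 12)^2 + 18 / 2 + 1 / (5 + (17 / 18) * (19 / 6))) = -1376859877 / 17051154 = -80.75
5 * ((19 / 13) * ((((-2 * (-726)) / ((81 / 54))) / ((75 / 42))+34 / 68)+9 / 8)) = 2066079 / 520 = 3973.23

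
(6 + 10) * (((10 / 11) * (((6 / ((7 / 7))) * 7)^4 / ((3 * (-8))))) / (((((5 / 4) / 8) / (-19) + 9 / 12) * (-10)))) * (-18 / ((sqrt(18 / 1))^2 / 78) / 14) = -7027098624 / 4961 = -1416468.18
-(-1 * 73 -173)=246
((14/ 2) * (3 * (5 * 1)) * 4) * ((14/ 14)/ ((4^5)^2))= 105/ 262144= 0.00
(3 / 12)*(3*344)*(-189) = -48762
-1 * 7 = -7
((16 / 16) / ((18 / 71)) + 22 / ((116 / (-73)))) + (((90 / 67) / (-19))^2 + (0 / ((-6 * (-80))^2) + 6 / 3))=-3339416698 / 422958069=-7.90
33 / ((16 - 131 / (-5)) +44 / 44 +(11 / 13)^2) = 27885 / 37109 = 0.75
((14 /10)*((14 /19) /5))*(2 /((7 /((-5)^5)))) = -3500 /19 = -184.21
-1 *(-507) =507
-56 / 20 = -14 / 5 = -2.80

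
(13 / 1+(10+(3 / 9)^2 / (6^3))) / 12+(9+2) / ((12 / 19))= 451009 / 23328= 19.33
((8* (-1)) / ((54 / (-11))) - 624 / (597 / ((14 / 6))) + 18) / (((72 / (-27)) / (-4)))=46183 / 1791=25.79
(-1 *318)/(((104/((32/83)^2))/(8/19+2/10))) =-0.28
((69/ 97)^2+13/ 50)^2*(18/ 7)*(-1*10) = -166968481743/ 11066160125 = -15.09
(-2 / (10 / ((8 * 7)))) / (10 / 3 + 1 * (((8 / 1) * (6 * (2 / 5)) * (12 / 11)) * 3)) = -924 / 5459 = -0.17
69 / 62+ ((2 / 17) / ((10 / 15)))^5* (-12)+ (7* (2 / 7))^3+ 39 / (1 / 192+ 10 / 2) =46126969235 / 2728965154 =16.90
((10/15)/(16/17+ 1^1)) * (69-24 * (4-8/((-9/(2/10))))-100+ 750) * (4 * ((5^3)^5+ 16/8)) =38519775393149432/1485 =25939242688989.52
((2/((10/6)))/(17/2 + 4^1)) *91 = 1092/125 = 8.74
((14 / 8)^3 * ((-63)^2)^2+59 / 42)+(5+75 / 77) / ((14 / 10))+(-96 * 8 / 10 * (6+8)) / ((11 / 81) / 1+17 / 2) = 61115792161131109 / 723898560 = 84425906.53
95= 95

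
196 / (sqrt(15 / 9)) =196 * sqrt(15) / 5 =151.82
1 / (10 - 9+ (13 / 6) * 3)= 2 / 15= 0.13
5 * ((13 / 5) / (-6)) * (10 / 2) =-65 / 6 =-10.83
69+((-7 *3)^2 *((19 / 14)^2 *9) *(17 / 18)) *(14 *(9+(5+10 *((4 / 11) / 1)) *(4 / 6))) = 62766135 / 44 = 1426503.07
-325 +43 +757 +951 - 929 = 497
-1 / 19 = -0.05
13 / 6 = 2.17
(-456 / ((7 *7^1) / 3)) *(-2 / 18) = 152 / 49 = 3.10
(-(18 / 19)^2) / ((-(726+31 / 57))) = 972 / 786847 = 0.00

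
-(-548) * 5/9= 2740/9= 304.44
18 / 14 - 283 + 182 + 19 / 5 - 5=-3532 / 35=-100.91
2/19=0.11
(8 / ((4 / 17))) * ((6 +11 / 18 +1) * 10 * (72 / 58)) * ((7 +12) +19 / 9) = 17700400 / 261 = 67817.62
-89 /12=-7.42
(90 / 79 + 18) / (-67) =-1512 / 5293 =-0.29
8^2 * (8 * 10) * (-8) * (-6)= 245760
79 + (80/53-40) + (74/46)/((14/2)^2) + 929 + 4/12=173794918/179193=969.88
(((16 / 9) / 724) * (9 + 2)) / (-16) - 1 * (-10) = 10.00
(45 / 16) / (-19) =-45 / 304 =-0.15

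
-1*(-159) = 159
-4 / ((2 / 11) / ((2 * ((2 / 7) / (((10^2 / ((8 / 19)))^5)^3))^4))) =-0.00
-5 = -5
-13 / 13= -1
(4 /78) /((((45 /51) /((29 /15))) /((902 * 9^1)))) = 912.18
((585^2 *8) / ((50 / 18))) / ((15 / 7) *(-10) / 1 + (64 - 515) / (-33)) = -20697768 / 163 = -126980.17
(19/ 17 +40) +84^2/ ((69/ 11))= 455901/ 391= 1165.99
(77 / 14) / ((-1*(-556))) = 11 / 1112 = 0.01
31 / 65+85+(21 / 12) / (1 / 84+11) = 1029771 / 12025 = 85.64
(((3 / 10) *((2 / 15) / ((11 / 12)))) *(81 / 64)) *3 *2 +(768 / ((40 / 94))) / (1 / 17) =67500249 / 2200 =30681.93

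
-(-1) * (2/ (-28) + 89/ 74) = 293/ 259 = 1.13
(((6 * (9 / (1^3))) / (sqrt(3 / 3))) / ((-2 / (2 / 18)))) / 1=-3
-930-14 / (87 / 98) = -82282 / 87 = -945.77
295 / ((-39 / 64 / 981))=-474904.62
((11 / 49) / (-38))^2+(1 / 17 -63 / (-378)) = 0.23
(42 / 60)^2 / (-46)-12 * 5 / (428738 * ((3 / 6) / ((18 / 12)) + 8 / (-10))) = -71458567 / 6902681800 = -0.01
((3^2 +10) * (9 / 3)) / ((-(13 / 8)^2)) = -3648 / 169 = -21.59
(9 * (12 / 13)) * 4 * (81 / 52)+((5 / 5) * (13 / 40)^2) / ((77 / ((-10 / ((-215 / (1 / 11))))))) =254888754961 / 4924119200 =51.76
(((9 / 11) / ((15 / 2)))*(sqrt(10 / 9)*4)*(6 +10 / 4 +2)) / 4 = 21*sqrt(10) / 55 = 1.21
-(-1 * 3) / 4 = 3 / 4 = 0.75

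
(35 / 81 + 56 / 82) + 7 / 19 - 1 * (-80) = 5141524 / 63099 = 81.48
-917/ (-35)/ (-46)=-131/ 230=-0.57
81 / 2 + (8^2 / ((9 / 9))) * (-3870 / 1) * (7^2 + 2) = -25263279 / 2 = -12631639.50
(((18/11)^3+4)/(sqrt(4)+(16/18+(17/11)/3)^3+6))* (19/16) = 38630439/41792044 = 0.92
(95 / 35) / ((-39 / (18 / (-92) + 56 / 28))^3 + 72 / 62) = -336782543 / 1252786607604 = -0.00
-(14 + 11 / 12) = -14.92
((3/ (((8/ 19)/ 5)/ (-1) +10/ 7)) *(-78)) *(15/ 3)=-129675/ 149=-870.30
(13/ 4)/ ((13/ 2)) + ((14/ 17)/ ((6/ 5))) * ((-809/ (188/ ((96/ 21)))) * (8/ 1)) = -515363/ 4794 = -107.50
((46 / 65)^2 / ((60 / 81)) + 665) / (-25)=-14062408 / 528125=-26.63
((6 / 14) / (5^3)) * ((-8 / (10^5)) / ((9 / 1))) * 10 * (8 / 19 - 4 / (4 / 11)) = 67 / 20781250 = 0.00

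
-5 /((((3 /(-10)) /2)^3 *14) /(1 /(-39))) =-20000 /7371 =-2.71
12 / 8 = 3 / 2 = 1.50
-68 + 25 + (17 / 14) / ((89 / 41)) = -52881 / 1246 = -42.44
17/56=0.30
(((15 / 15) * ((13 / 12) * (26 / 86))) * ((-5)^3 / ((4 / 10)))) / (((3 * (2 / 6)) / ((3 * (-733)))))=77423125 / 344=225067.22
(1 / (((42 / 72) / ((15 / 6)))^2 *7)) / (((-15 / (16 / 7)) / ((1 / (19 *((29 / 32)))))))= -30720 / 1322951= -0.02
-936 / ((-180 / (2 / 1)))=52 / 5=10.40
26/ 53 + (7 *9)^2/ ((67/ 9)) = 1894955/ 3551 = 533.64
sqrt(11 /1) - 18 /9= -2+sqrt(11)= 1.32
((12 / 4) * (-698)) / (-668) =1047 / 334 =3.13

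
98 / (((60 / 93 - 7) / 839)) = -2548882 / 197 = -12938.49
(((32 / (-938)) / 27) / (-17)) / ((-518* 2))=-4 / 55755189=-0.00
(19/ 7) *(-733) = -13927/ 7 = -1989.57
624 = 624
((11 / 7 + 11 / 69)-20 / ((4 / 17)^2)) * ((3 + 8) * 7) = -7640501 / 276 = -27682.97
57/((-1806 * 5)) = -19/3010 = -0.01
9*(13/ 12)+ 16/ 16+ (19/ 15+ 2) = 841/ 60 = 14.02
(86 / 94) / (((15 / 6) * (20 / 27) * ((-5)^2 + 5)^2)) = 129 / 235000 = 0.00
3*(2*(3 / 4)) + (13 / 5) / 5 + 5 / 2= 188 / 25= 7.52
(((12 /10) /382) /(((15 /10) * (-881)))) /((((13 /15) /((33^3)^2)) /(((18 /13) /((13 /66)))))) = -9205583683032 /369691387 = -24900.73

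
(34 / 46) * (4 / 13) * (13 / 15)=68 / 345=0.20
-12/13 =-0.92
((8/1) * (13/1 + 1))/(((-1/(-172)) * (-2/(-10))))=96320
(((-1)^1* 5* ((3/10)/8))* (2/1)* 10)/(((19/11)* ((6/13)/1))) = -715/152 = -4.70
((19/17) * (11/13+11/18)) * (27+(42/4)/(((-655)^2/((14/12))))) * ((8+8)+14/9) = 23716024262909/30719906100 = 772.01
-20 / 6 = -10 / 3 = -3.33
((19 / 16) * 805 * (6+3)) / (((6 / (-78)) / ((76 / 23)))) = -1478295 / 4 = -369573.75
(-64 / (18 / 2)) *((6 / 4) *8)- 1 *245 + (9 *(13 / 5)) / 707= -3502834 / 10605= -330.30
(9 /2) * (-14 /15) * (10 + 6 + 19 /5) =-2079 /25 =-83.16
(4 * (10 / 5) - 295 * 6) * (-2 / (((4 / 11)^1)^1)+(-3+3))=9691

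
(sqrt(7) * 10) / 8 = 5 * sqrt(7) / 4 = 3.31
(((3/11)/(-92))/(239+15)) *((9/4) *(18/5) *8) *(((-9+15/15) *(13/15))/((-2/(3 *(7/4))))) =-22113/1606550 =-0.01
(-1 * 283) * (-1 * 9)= 2547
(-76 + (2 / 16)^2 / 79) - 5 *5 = -510655 / 5056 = -101.00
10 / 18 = 5 / 9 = 0.56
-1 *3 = -3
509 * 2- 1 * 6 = 1012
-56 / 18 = -28 / 9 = -3.11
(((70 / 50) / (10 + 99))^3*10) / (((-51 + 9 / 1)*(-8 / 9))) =0.00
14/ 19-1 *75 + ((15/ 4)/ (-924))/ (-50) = -17383501/ 234080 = -74.26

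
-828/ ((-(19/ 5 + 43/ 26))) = 107640/ 709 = 151.82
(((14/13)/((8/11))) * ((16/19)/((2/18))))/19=2772/4693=0.59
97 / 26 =3.73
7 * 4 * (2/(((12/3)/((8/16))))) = 7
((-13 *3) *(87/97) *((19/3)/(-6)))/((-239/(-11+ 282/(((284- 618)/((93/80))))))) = 1146602899/619449760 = 1.85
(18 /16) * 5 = 45 /8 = 5.62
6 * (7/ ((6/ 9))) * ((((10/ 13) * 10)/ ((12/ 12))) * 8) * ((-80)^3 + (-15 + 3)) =-25805404800/ 13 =-1985031138.46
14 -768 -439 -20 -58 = -1271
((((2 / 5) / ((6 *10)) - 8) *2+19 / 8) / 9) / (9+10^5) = -8167 / 540048600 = -0.00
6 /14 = 3 /7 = 0.43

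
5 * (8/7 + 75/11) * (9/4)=27585/308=89.56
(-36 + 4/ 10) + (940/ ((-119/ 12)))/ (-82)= -840262/ 24395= -34.44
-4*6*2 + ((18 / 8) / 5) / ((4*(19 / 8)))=-9111 / 190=-47.95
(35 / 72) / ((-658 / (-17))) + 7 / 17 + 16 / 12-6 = -488107 / 115056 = -4.24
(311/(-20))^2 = 96721/400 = 241.80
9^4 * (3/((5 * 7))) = 19683/35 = 562.37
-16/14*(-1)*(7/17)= 8/17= 0.47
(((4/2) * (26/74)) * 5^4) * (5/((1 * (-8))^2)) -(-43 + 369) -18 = -366671/1184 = -309.69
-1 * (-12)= 12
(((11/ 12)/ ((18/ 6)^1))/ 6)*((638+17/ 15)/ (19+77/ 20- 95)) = -105457/ 233766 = -0.45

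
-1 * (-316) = 316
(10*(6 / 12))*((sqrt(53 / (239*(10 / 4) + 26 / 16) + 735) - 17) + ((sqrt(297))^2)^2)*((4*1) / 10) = 2*sqrt(16887076247) / 4793 + 176384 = 176438.23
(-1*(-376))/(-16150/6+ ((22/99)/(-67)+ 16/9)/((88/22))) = -453456/3245615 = -0.14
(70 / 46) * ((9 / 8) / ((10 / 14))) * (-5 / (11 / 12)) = -6615 / 506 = -13.07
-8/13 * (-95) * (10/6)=3800/39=97.44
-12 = -12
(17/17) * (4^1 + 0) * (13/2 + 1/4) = 27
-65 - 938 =-1003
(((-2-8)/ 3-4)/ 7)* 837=-6138/ 7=-876.86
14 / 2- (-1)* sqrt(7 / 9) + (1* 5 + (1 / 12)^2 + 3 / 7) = sqrt(7) / 3 + 12535 / 1008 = 13.32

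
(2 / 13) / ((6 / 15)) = 5 / 13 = 0.38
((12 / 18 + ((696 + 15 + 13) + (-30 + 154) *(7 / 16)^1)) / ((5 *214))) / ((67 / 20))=9347 / 43014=0.22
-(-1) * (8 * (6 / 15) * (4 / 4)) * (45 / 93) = 48 / 31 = 1.55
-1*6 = -6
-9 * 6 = -54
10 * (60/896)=75/112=0.67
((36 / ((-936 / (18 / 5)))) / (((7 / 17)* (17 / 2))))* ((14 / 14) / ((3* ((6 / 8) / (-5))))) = 8 / 91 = 0.09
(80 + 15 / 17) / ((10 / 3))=24.26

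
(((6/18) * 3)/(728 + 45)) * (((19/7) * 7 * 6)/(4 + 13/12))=1368/47153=0.03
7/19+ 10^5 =1900007/19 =100000.37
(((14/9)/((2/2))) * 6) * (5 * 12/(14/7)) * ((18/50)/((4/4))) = 504/5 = 100.80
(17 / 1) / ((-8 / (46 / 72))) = -391 / 288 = -1.36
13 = 13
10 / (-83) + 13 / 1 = 1069 / 83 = 12.88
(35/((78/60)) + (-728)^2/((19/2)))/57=13786234/14079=979.21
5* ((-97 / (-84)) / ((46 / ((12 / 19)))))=485 / 6118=0.08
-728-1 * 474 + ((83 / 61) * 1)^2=-4465753 / 3721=-1200.15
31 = 31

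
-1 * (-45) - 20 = 25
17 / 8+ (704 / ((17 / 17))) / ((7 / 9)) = 50807 / 56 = 907.27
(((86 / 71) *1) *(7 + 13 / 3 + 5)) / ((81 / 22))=92708 / 17253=5.37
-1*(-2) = 2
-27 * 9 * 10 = -2430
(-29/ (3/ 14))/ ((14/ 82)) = -2378/ 3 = -792.67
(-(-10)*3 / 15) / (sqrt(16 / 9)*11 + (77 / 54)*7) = 108 / 1331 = 0.08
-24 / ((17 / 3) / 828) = -59616 / 17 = -3506.82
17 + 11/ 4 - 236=-865/ 4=-216.25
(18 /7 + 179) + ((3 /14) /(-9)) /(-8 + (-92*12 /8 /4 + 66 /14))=2017084 /11109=181.57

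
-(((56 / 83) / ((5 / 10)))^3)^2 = -1973822685184 / 326940373369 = -6.04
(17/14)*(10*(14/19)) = 170/19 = 8.95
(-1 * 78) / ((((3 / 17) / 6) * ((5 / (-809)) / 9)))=19309212 / 5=3861842.40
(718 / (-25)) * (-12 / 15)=2872 / 125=22.98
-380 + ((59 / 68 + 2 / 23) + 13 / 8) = -1180571 / 3128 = -377.42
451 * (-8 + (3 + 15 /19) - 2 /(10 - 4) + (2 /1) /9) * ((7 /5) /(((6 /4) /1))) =-4666046 /2565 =-1819.12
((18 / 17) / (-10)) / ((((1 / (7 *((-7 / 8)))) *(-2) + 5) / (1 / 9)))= -49 / 22185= -0.00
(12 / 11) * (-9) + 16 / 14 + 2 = -6.68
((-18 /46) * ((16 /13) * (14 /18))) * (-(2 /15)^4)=1792 /15136875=0.00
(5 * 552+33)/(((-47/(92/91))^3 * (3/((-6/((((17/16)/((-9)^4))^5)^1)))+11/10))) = -297806956886190879644888743280640/11784491758483465816329024713079493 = -0.03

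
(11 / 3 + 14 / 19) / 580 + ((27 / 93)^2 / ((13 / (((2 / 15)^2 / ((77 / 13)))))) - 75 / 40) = -45682681841 / 24463408200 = -1.87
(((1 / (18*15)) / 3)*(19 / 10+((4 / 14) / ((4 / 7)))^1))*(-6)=-4 / 225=-0.02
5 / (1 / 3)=15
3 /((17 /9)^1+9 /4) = 108 /149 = 0.72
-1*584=-584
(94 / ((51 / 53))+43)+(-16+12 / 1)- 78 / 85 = 34621 / 255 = 135.77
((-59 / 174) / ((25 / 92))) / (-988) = 1357 / 1074450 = 0.00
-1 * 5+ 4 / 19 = -91 / 19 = -4.79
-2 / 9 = -0.22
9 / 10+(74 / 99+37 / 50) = 5909 / 2475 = 2.39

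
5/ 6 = 0.83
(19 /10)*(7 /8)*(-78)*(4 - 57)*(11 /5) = 3024021 /200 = 15120.10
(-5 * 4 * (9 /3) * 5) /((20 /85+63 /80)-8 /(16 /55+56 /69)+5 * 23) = -71128000 /25787831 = -2.76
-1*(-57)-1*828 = -771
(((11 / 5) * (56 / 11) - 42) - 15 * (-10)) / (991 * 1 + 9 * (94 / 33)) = 0.12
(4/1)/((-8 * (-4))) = 1/8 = 0.12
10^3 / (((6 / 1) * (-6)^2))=125 / 27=4.63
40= 40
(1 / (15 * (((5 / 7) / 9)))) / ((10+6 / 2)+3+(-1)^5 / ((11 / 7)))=231 / 4225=0.05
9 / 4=2.25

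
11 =11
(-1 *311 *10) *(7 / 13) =-21770 / 13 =-1674.62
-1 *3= -3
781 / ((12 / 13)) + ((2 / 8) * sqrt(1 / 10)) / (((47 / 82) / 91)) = 3731 * sqrt(10) / 940 + 10153 / 12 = 858.63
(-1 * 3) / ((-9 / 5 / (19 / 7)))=95 / 21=4.52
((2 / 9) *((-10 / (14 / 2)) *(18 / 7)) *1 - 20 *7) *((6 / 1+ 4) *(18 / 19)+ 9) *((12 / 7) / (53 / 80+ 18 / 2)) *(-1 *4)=9300096000 / 5037641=1846.12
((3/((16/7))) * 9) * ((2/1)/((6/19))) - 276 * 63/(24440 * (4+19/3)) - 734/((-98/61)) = 39472193653/74248720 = 531.62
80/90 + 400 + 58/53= 191746/477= 401.98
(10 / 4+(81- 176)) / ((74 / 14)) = -35 / 2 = -17.50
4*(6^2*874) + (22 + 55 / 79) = 9944417 / 79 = 125878.70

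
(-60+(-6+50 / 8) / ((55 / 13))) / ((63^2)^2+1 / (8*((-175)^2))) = -161540750 / 42454229895011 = -0.00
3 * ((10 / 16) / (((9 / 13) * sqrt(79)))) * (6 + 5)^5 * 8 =10468315 * sqrt(79) / 237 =392592.48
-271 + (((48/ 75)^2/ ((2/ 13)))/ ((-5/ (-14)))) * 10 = -122783/ 625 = -196.45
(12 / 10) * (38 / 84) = 19 / 35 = 0.54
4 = 4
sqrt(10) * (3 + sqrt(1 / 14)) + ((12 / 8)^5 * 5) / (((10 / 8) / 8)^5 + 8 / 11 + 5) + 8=sqrt(10) * (sqrt(14) + 42) / 14 + 30925926968 / 2113963591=24.96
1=1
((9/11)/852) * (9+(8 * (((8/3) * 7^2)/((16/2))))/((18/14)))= 2987/28116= 0.11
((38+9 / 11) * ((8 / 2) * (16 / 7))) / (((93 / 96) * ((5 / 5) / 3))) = 374784 / 341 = 1099.07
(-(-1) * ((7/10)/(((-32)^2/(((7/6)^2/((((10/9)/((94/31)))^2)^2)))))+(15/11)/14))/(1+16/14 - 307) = -271267550815539/554975538022400000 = -0.00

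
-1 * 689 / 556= -689 / 556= -1.24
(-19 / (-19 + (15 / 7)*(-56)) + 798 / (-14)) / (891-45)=-3952 / 58797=-0.07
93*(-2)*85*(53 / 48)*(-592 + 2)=41198225 / 4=10299556.25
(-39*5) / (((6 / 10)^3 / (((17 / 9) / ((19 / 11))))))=-1519375 / 1539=-987.25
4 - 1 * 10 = -6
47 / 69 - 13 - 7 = -1333 / 69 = -19.32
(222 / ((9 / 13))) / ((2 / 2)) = 962 / 3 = 320.67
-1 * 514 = -514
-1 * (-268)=268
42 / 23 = 1.83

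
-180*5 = -900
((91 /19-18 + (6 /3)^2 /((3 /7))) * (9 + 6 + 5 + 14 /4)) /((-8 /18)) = 31161 /152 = 205.01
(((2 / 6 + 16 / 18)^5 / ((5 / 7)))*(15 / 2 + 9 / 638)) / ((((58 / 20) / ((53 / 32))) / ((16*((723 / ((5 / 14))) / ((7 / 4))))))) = 8367552754792 / 27589005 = 303293.02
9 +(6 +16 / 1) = 31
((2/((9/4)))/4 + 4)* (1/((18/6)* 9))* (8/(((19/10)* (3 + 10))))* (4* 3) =640/1053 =0.61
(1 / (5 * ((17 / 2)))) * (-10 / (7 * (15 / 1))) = -4 / 1785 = -0.00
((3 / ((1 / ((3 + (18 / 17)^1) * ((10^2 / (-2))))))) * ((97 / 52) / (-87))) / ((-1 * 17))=-167325 / 217906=-0.77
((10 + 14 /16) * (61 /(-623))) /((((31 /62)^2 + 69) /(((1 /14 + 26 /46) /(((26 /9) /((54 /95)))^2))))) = -12848294763 /33901396927580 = -0.00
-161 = -161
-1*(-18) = 18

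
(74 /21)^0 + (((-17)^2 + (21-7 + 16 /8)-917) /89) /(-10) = 751 /445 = 1.69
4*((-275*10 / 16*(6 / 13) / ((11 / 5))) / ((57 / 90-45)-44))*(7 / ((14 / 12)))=337500 / 34463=9.79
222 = 222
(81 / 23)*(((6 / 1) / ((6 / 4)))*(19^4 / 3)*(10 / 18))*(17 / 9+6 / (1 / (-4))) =-518677580 / 69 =-7517066.38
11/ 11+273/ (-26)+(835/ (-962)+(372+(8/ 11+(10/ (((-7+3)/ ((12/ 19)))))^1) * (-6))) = 36868213/ 100529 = 366.74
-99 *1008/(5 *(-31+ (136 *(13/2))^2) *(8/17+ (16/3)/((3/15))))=-70686/75103625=-0.00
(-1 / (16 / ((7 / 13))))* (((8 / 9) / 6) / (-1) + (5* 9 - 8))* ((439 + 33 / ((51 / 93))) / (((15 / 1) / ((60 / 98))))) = -4221785 / 167076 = -25.27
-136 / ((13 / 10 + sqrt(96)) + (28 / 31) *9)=123233680 / 681671 - 52278400 *sqrt(6) / 681671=-7.07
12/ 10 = 1.20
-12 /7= -1.71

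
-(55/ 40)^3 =-1331/ 512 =-2.60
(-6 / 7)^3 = -216 / 343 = -0.63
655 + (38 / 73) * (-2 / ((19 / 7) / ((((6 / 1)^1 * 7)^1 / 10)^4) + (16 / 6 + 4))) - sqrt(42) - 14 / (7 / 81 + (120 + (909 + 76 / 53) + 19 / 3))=648.35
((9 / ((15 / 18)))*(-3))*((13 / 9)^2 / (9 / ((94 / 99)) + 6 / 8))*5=-63544 / 1923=-33.04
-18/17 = -1.06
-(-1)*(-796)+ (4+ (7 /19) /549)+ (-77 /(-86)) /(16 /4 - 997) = -235167714499 /296928846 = -792.00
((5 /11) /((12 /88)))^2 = 100 /9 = 11.11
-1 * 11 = -11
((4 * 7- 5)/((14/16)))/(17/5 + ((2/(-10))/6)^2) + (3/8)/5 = 6688281/857080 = 7.80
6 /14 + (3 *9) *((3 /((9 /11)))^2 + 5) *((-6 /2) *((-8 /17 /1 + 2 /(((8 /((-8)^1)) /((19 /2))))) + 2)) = 3106077 /119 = 26101.49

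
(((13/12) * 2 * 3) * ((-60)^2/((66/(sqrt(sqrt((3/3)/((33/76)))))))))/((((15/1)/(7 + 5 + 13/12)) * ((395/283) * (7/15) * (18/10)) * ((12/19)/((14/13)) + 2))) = 274361425 * 19^(1/4) * sqrt(2) * 33^(3/4)/88783992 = 125.63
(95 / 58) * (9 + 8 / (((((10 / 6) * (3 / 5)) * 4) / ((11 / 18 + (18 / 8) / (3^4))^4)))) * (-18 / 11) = -744620735 / 29766528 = -25.02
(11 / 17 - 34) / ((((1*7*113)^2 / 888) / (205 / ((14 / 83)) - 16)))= -603871524 / 10636577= -56.77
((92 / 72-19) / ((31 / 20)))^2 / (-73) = -10176100 / 5682393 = -1.79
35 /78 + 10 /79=3545 /6162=0.58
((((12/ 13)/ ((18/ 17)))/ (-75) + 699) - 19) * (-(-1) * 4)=2719.95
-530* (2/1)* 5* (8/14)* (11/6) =-116600/21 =-5552.38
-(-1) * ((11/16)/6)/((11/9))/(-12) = -1/128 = -0.01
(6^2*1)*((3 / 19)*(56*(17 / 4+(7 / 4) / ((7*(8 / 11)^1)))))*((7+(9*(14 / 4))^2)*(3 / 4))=333145953 / 304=1095874.85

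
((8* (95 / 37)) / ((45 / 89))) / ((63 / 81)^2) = 121752 / 1813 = 67.15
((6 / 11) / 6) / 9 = 1 / 99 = 0.01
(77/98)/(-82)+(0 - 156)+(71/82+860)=809175/1148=704.86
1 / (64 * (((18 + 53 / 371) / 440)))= 0.38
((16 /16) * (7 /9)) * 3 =7 /3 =2.33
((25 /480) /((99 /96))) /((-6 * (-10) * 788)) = 1 /936144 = 0.00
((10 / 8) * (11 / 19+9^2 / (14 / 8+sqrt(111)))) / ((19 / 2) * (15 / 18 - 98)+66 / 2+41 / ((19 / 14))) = -0.01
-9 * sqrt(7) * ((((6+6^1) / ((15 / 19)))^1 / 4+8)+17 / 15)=-582 * sqrt(7) / 5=-307.97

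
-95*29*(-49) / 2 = 134995 / 2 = 67497.50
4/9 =0.44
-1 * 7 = -7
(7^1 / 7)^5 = 1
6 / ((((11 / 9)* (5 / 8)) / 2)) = 864 / 55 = 15.71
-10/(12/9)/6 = -5/4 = -1.25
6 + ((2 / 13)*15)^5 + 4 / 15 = 71.71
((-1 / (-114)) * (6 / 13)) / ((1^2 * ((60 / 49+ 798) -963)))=-49 / 1982175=-0.00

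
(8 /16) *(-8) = -4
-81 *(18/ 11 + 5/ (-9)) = -963/ 11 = -87.55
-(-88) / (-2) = -44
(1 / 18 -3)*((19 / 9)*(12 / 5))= -2014 / 135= -14.92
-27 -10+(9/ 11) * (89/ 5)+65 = 2341/ 55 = 42.56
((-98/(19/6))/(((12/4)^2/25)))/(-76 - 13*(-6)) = -2450/57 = -42.98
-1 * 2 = -2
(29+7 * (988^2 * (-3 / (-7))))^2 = 8575883828521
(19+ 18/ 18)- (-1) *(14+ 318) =352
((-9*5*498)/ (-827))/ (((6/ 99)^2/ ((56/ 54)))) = 6327090/ 827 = 7650.65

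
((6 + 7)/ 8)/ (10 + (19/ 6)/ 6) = 117/ 758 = 0.15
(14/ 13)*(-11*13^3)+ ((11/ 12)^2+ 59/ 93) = -116173481/ 4464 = -26024.53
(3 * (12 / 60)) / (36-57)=-1 / 35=-0.03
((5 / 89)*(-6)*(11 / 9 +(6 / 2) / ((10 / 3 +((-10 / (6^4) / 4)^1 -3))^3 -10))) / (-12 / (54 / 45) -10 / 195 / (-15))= 1402450952696625 / 45153222310575836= 0.03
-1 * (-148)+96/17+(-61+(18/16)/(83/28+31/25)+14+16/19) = 22762751/211242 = 107.76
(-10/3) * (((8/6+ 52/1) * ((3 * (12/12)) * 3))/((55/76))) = -2210.91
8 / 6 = 4 / 3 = 1.33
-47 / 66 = -0.71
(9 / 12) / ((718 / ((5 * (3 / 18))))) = 5 / 5744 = 0.00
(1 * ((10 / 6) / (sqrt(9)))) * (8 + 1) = 5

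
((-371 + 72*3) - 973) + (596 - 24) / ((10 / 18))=-492 / 5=-98.40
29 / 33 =0.88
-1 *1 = -1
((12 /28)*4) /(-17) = -12 /119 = -0.10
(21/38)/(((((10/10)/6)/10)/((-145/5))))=-18270/19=-961.58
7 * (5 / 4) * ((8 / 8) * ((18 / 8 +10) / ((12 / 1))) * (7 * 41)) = 492205 / 192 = 2563.57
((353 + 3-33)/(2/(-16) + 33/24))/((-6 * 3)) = -646/45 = -14.36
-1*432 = -432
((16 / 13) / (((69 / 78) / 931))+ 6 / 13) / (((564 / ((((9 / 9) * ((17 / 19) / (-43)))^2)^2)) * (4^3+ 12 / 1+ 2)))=16179437557 / 2930239547654053284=0.00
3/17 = 0.18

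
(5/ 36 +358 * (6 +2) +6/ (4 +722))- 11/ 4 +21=6277861/ 2178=2882.40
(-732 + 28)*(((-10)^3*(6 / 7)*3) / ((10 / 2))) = 2534400 / 7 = 362057.14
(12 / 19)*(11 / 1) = 132 / 19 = 6.95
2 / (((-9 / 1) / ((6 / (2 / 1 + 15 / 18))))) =-8 / 17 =-0.47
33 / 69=11 / 23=0.48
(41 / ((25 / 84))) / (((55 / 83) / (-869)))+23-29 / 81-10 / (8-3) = -180637.82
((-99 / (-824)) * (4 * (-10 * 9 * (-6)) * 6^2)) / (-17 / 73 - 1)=-780516 / 103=-7577.83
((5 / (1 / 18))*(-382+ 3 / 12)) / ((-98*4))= 68715 / 784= 87.65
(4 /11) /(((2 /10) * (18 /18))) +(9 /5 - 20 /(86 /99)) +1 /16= -19.34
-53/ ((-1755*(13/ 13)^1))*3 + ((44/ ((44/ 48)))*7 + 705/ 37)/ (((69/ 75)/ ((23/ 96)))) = 64105627/ 692640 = 92.55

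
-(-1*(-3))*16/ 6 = -8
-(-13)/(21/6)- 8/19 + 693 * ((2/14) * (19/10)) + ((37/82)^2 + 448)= 639.60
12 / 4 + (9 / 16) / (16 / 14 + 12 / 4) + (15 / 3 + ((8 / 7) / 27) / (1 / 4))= 728323 / 87696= 8.31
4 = 4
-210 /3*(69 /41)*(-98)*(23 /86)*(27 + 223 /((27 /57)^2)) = 150038524300 /47601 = 3152003.62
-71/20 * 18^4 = -1863324/5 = -372664.80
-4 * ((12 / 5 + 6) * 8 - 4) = -1264 / 5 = -252.80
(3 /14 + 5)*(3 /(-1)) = -219 /14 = -15.64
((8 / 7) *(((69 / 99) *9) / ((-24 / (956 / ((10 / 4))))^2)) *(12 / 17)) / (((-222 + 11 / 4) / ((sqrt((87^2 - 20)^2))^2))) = -333912909.47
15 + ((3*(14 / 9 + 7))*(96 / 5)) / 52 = 1591 / 65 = 24.48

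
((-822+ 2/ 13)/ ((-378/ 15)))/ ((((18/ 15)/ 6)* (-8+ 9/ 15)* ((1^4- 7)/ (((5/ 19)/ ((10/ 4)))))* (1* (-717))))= -667750/ 1238453307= -0.00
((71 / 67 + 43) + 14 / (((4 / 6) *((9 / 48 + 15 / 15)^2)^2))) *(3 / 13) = 1430750232 / 113509591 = 12.60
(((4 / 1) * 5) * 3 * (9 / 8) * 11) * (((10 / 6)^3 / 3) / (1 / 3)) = 6875 / 2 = 3437.50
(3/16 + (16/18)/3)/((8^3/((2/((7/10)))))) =1045/387072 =0.00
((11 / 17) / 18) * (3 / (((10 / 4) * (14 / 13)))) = 0.04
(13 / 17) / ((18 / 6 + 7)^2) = 13 / 1700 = 0.01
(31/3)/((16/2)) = 31/24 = 1.29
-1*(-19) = 19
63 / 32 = 1.97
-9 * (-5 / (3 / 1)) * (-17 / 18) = -85 / 6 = -14.17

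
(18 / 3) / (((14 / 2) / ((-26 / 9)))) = -52 / 21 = -2.48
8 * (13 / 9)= 104 / 9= 11.56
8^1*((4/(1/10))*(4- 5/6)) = 3040/3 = 1013.33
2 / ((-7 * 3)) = -2 / 21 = -0.10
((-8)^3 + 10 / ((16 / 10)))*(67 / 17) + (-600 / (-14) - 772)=-76227 / 28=-2722.39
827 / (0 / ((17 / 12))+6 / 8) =3308 / 3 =1102.67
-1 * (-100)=100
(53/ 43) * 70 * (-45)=-3882.56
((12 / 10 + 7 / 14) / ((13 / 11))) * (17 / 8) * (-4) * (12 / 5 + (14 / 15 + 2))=-12716 / 195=-65.21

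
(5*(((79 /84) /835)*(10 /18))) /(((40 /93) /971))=2377979 /336672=7.06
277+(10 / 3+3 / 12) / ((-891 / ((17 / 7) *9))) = 2302801 / 8316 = 276.91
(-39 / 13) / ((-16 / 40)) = 15 / 2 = 7.50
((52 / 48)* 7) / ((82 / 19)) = 1729 / 984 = 1.76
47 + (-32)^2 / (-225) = 9551 / 225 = 42.45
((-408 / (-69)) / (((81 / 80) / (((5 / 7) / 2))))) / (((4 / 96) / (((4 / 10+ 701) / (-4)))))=-1816960 / 207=-8777.58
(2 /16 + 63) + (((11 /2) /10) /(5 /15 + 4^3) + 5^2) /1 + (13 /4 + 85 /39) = 93.56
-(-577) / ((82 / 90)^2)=1168425 / 1681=695.08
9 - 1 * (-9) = 18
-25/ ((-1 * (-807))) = -25/ 807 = -0.03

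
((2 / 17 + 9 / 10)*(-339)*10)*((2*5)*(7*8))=-32842320 / 17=-1931901.18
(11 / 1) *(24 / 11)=24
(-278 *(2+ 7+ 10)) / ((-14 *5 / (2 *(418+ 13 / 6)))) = 6657961 / 105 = 63409.15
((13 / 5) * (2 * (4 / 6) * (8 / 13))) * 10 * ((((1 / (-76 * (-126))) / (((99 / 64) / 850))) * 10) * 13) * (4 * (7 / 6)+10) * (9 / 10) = 22630400 / 10773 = 2100.66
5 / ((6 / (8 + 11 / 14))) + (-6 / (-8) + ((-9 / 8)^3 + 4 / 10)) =126293 / 17920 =7.05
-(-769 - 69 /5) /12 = 1957 /30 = 65.23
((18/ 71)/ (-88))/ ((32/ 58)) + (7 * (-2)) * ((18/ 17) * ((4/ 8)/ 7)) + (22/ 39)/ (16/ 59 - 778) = -809563203245/ 760317070656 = -1.06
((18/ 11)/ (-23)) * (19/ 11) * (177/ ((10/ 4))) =-121068/ 13915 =-8.70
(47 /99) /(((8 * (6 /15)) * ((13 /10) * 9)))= 1175 /92664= 0.01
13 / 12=1.08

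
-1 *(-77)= 77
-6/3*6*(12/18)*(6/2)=-24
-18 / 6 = -3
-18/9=-2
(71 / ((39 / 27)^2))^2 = 33074001 / 28561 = 1158.01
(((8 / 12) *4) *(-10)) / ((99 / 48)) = -1280 / 99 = -12.93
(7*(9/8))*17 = 1071/8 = 133.88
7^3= 343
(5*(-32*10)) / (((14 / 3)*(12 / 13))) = -2600 / 7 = -371.43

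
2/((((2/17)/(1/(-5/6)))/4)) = -408/5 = -81.60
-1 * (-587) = 587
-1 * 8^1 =-8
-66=-66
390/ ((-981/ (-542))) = 70460/ 327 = 215.47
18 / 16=1.12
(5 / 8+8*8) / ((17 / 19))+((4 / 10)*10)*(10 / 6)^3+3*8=421349 / 3672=114.75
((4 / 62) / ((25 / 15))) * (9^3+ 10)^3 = 2421500514 / 155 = 15622583.96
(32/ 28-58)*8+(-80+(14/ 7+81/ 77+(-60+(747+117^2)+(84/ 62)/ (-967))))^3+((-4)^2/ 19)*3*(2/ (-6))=683143411708274587162183474759259/ 233663178582948366791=2923624577270.59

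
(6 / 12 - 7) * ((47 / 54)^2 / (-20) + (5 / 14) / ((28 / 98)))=-918983 / 116640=-7.88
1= 1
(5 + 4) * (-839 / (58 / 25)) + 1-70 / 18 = -1700483 / 522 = -3257.63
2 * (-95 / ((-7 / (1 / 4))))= 95 / 14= 6.79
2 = 2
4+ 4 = 8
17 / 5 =3.40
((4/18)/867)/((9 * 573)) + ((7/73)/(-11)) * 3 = -845039885/32312777013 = -0.03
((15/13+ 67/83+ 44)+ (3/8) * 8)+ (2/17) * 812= 2650389/18343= 144.49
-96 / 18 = -16 / 3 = -5.33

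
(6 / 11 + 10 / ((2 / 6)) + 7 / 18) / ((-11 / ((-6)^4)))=-441000 / 121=-3644.63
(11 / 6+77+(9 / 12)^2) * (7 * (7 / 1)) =186739 / 48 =3890.40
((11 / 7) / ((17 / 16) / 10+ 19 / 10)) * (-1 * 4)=-7040 / 2247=-3.13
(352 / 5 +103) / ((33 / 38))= 10982 / 55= 199.67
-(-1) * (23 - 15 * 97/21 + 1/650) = -210593/4550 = -46.28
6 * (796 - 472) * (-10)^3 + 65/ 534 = -1038095935/ 534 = -1943999.88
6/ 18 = 1/ 3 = 0.33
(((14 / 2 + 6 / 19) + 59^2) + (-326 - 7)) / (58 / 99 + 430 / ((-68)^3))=933100385184 / 172847617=5398.40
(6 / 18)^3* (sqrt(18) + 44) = sqrt(2) / 9 + 44 / 27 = 1.79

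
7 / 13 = 0.54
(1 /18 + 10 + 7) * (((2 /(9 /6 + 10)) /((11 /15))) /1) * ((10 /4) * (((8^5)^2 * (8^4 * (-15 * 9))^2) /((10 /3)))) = 251979776851099779072000 /253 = 995967497435176992379.45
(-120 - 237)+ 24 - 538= -871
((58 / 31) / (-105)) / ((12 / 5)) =-29 / 3906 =-0.01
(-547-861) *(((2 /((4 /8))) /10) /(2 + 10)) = -704 /15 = -46.93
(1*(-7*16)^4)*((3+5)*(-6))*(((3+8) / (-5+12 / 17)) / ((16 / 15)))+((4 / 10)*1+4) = 6620582708806 / 365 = 18138582763.85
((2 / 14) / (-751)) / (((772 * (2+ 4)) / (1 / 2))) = -1 / 48700848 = -0.00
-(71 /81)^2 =-5041 /6561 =-0.77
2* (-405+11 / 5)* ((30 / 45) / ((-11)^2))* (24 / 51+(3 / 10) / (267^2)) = -7657457596 / 3666036825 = -2.09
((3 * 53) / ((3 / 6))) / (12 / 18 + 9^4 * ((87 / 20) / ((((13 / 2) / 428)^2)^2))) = 68117985 / 114925292249241557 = 0.00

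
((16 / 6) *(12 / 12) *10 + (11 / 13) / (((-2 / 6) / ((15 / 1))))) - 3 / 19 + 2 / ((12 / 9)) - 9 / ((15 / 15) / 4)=-68273 / 1482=-46.07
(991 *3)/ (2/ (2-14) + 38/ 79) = 1409202/ 149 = 9457.73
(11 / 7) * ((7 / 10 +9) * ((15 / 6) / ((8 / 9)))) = 9603 / 224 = 42.87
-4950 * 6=-29700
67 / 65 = 1.03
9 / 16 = 0.56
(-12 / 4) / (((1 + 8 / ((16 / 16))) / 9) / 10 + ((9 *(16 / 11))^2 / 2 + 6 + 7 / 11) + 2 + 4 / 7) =-8470 / 268199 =-0.03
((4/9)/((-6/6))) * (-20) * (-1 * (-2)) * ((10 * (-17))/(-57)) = 27200/513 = 53.02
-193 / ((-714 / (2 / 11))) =193 / 3927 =0.05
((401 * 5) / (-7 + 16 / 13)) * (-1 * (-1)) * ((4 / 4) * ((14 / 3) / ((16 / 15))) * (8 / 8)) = -36491 / 24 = -1520.46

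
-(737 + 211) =-948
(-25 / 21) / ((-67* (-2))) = -25 / 2814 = -0.01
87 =87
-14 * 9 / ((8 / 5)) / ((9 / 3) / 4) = -105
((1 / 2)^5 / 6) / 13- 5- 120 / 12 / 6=-16639 / 2496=-6.67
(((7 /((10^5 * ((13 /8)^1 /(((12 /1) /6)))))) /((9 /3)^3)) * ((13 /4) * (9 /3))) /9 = 7 /2025000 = 0.00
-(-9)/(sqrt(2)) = 9 * sqrt(2)/2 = 6.36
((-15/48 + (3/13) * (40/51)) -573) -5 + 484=-332849/3536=-94.13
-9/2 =-4.50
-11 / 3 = -3.67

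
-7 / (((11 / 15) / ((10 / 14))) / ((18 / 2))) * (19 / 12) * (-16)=1554.55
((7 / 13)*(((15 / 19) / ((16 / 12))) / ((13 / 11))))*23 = 79695 / 12844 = 6.20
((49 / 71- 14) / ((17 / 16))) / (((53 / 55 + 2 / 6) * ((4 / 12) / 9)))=-33679800 / 129149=-260.78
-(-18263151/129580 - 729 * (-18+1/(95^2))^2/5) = 47379.56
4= 4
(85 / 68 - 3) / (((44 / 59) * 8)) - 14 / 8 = -2877 / 1408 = -2.04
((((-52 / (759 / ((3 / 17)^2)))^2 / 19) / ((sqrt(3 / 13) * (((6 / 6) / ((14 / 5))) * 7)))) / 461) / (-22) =-8112 * sqrt(39) / 2575454867697305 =-0.00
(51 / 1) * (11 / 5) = 561 / 5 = 112.20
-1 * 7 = -7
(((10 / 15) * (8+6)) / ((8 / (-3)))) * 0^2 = 0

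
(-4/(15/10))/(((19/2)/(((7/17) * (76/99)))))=-448/5049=-0.09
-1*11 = -11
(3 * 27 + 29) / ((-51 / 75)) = -2750 / 17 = -161.76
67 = 67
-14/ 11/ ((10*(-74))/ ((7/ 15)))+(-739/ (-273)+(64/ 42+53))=45421837/ 793650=57.23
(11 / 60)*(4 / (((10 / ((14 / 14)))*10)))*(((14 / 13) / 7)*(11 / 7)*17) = 2057 / 68250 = 0.03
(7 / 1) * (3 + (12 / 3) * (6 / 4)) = 63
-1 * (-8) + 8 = 16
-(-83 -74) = 157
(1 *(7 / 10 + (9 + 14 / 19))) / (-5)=-1983 / 950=-2.09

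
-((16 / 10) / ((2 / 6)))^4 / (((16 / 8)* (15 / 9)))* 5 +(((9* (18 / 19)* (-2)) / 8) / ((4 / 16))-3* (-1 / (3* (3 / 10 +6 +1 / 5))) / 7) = -869651056 / 1080625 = -804.77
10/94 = 5/47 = 0.11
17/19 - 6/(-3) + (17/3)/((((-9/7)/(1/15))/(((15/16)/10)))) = 235339/82080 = 2.87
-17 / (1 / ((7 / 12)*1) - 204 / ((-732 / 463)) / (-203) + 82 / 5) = -1052555 / 1082191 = -0.97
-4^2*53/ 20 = -212/ 5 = -42.40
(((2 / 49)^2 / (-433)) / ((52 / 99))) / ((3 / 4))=-132 / 13515229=-0.00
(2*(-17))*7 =-238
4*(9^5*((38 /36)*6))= 1495908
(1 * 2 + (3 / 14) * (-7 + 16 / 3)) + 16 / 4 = 79 / 14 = 5.64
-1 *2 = -2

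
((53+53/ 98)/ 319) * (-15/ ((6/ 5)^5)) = -828125/ 818496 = -1.01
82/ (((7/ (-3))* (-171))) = 82/ 399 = 0.21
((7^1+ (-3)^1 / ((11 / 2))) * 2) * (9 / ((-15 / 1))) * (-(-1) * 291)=-123966 / 55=-2253.93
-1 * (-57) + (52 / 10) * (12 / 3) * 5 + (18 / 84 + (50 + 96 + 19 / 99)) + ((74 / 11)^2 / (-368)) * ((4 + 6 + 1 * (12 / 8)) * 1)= 18660613 / 60984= 305.99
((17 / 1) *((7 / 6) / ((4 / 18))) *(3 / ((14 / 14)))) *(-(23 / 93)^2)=-62951 / 3844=-16.38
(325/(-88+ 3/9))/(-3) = 325/263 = 1.24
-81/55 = -1.47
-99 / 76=-1.30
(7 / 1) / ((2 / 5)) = 35 / 2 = 17.50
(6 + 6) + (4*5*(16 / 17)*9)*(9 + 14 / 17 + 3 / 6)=508908 / 289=1760.93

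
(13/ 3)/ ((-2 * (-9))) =13/ 54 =0.24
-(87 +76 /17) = -1555 /17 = -91.47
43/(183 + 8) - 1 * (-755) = 144248/191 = 755.23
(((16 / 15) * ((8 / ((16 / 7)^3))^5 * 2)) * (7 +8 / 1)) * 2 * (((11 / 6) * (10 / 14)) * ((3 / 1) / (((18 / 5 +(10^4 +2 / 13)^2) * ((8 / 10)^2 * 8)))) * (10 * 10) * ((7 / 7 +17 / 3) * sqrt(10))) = 0.00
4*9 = 36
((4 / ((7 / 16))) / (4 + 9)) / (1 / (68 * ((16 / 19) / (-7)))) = -69632 / 12103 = -5.75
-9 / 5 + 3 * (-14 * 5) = -1059 / 5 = -211.80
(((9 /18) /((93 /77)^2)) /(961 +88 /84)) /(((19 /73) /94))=142396793 /1106659731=0.13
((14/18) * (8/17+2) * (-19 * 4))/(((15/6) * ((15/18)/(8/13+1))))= -625632/5525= -113.24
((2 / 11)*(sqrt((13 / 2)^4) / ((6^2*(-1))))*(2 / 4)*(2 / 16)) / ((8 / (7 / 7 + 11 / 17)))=-1183 / 430848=-0.00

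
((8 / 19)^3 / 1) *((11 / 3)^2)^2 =7496192 / 555579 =13.49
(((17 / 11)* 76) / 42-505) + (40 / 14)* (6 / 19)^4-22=-15779844851 / 30104151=-524.18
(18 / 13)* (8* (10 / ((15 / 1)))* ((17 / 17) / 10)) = 48 / 65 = 0.74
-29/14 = -2.07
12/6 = 2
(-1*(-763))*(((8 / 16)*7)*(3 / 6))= 5341 / 4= 1335.25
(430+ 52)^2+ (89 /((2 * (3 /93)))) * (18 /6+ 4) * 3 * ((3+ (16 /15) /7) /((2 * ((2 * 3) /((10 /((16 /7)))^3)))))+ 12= 10685883443 /12288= 869619.42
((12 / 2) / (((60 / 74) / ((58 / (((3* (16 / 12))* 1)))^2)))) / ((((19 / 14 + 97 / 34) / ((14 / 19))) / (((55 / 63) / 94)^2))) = 320038345 / 13625801208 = 0.02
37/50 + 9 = 487/50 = 9.74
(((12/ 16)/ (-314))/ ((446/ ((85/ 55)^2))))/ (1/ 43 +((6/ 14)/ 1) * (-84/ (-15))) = -186405/ 35314055216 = -0.00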